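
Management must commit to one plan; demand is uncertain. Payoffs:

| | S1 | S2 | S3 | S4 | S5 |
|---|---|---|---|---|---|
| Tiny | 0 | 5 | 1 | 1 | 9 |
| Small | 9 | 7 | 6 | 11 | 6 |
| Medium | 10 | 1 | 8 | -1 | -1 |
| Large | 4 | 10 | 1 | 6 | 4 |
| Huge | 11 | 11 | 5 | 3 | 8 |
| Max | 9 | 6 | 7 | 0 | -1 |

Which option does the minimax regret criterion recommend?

Small

Column bests: S1=11, S2=11, S3=8, S4=11, S5=9.
Tiny regrets: 11, 6, 7, 10, 0 → max 11
Small regrets: 2, 4, 2, 0, 3 → max 4
Medium regrets: 1, 10, 0, 12, 10 → max 12
Large regrets: 7, 1, 7, 5, 5 → max 7
Huge regrets: 0, 0, 3, 8, 1 → max 8
Max regrets: 2, 5, 1, 11, 10 → max 11
Smallest max regret = 4 → Small.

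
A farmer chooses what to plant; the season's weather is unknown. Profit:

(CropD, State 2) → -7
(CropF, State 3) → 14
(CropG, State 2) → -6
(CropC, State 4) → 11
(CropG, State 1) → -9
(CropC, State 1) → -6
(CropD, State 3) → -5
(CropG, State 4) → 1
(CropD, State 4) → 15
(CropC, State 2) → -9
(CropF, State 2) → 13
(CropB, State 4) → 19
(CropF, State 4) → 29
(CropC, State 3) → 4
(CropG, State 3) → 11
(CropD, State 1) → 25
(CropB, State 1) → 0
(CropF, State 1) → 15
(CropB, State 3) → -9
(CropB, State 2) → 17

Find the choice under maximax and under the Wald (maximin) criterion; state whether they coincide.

Row maxima: CropB=19, CropD=25, CropG=11, CropF=29, CropC=11
Best best-case = 29 → CropF.
Row minima: CropB=-9, CropD=-7, CropG=-9, CropF=13, CropC=-9
Best worst-case = 13 → CropF.

maximax → CropF; maximin → CropF (agree)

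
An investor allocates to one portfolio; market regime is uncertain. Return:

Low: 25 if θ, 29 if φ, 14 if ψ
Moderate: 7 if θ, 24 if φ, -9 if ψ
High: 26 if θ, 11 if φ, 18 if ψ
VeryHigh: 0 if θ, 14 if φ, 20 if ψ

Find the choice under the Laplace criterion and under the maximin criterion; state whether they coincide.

Row averages: Low=68/3, Moderate=22/3, High=55/3, VeryHigh=34/3
Highest average = 68/3 → Low.
Row minima: Low=14, Moderate=-9, High=11, VeryHigh=0
Best worst-case = 14 → Low.

laplace → Low; maximin → Low (agree)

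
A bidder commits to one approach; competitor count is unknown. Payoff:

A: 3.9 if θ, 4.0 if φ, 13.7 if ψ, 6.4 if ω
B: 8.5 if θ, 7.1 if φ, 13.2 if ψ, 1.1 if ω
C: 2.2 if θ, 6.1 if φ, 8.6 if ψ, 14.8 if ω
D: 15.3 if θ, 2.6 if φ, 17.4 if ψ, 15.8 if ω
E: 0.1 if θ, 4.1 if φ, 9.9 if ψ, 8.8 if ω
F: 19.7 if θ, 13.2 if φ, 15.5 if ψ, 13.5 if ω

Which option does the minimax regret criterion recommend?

F

Column bests: θ=19.7, φ=13.2, ψ=17.4, ω=15.8.
A regrets: 15.8, 9.2, 3.7, 9.4 → max 15.8
B regrets: 11.2, 6.1, 4.2, 14.7 → max 14.7
C regrets: 17.5, 7.1, 8.8, 1.0 → max 17.5
D regrets: 4.4, 10.6, 0.0, 0.0 → max 10.6
E regrets: 19.6, 9.1, 7.5, 7.0 → max 19.6
F regrets: 0.0, 0.0, 1.9, 2.3 → max 2.3
Smallest max regret = 2.3 → F.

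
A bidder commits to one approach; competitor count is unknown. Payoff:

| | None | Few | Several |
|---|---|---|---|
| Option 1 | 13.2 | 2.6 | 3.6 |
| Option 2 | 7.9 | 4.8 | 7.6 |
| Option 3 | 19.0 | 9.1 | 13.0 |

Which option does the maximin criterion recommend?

Row minima: Option 1=2.6, Option 2=4.8, Option 3=9.1
Best worst-case = 9.1 → Option 3.

Option 3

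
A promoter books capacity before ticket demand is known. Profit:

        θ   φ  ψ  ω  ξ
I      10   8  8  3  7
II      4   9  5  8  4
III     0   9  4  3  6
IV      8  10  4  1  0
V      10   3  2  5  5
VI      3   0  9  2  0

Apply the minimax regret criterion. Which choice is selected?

Column bests: θ=10, φ=10, ψ=9, ω=8, ξ=7.
I regrets: 0, 2, 1, 5, 0 → max 5
II regrets: 6, 1, 4, 0, 3 → max 6
III regrets: 10, 1, 5, 5, 1 → max 10
IV regrets: 2, 0, 5, 7, 7 → max 7
V regrets: 0, 7, 7, 3, 2 → max 7
VI regrets: 7, 10, 0, 6, 7 → max 10
Smallest max regret = 5 → I.

I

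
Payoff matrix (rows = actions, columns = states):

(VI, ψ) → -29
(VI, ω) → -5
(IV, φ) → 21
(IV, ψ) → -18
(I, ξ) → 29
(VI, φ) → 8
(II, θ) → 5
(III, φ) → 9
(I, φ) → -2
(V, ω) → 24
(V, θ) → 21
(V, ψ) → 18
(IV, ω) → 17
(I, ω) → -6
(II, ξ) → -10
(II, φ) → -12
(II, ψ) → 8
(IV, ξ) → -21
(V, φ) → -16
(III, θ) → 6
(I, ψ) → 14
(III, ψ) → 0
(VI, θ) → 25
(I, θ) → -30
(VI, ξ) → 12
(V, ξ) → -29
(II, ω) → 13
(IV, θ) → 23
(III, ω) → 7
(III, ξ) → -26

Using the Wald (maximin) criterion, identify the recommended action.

II

Row minima: I=-30, II=-12, III=-26, IV=-21, V=-29, VI=-29
Best worst-case = -12 → II.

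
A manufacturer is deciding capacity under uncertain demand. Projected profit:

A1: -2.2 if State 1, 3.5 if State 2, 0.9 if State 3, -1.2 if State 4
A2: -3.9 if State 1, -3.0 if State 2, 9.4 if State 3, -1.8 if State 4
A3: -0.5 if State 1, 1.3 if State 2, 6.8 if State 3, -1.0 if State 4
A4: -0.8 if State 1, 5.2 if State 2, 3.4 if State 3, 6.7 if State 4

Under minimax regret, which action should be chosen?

Column bests: State 1=-0.5, State 2=5.2, State 3=9.4, State 4=6.7.
A1 regrets: 1.7, 1.7, 8.5, 7.9 → max 8.5
A2 regrets: 3.4, 8.2, 0.0, 8.5 → max 8.5
A3 regrets: 0.0, 3.9, 2.6, 7.7 → max 7.7
A4 regrets: 0.3, 0.0, 6.0, 0.0 → max 6.0
Smallest max regret = 6.0 → A4.

A4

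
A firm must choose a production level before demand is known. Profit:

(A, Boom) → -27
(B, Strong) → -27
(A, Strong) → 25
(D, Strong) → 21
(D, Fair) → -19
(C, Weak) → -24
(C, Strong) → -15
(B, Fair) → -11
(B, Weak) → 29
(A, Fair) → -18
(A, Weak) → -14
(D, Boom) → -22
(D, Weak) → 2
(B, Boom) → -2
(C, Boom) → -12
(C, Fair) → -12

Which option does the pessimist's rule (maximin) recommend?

D

Row minima: A=-27, B=-27, C=-24, D=-22
Best worst-case = -22 → D.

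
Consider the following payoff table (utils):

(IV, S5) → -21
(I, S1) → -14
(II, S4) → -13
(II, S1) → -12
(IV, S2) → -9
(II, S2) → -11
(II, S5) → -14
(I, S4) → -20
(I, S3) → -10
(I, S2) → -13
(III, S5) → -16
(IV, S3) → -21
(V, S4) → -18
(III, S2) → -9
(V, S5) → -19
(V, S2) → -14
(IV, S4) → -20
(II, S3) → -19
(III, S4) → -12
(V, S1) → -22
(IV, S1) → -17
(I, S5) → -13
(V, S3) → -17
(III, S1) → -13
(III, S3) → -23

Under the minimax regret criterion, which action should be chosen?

Column bests: S1=-12, S2=-9, S3=-10, S4=-12, S5=-13.
I regrets: 2, 4, 0, 8, 0 → max 8
II regrets: 0, 2, 9, 1, 1 → max 9
III regrets: 1, 0, 13, 0, 3 → max 13
IV regrets: 5, 0, 11, 8, 8 → max 11
V regrets: 10, 5, 7, 6, 6 → max 10
Smallest max regret = 8 → I.

I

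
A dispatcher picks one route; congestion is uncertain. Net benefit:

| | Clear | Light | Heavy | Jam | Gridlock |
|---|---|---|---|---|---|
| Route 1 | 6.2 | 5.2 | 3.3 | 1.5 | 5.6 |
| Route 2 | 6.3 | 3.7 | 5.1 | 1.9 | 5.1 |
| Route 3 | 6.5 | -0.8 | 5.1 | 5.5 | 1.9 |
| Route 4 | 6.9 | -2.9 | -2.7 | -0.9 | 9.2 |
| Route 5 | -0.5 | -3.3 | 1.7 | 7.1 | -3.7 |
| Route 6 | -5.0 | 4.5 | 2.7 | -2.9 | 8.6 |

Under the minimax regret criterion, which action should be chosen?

Route 2

Column bests: Clear=6.9, Light=5.2, Heavy=5.1, Jam=7.1, Gridlock=9.2.
Route 1 regrets: 0.7, 0.0, 1.8, 5.6, 3.6 → max 5.6
Route 2 regrets: 0.6, 1.5, 0.0, 5.2, 4.1 → max 5.2
Route 3 regrets: 0.4, 6.0, 0.0, 1.6, 7.3 → max 7.3
Route 4 regrets: 0.0, 8.1, 7.8, 8.0, 0.0 → max 8.1
Route 5 regrets: 7.4, 8.5, 3.4, 0.0, 12.9 → max 12.9
Route 6 regrets: 11.9, 0.7, 2.4, 10.0, 0.6 → max 11.9
Smallest max regret = 5.2 → Route 2.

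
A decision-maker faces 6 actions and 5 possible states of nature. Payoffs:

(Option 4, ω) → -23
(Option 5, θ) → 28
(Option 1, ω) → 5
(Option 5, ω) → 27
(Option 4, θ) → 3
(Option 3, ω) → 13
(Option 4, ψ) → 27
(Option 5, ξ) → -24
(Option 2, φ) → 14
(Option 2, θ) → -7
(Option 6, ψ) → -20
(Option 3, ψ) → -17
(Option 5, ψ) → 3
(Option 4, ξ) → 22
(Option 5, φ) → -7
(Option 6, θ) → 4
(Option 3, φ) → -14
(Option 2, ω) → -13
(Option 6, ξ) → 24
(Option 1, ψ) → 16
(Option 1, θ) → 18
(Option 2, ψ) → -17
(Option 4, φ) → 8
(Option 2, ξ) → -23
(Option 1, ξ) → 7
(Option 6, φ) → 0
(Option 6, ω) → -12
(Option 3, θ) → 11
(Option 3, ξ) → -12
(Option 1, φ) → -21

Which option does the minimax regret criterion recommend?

Option 1

Column bests: θ=28, φ=14, ψ=27, ω=27, ξ=24.
Option 1 regrets: 10, 35, 11, 22, 17 → max 35
Option 2 regrets: 35, 0, 44, 40, 47 → max 47
Option 3 regrets: 17, 28, 44, 14, 36 → max 44
Option 4 regrets: 25, 6, 0, 50, 2 → max 50
Option 5 regrets: 0, 21, 24, 0, 48 → max 48
Option 6 regrets: 24, 14, 47, 39, 0 → max 47
Smallest max regret = 35 → Option 1.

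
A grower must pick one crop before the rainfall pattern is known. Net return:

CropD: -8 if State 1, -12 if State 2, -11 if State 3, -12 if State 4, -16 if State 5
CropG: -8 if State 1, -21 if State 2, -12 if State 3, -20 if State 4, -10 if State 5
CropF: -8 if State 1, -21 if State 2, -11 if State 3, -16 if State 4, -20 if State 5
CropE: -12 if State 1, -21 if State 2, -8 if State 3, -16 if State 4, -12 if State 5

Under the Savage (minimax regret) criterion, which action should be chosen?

CropD

Column bests: State 1=-8, State 2=-12, State 3=-8, State 4=-12, State 5=-10.
CropD regrets: 0, 0, 3, 0, 6 → max 6
CropG regrets: 0, 9, 4, 8, 0 → max 9
CropF regrets: 0, 9, 3, 4, 10 → max 10
CropE regrets: 4, 9, 0, 4, 2 → max 9
Smallest max regret = 6 → CropD.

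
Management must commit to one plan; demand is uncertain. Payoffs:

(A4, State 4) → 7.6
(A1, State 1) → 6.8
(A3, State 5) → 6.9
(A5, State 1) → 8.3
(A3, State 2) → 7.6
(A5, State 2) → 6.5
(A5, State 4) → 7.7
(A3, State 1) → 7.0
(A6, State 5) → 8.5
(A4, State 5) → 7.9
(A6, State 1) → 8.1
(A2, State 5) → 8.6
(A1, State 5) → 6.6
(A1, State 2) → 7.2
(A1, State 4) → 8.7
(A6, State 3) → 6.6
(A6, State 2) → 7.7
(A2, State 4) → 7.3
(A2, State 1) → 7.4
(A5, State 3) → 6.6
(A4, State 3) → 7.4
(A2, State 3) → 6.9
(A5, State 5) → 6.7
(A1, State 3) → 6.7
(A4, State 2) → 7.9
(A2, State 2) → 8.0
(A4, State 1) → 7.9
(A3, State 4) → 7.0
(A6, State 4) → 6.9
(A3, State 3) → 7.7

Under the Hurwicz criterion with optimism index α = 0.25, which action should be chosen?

A1: 0.25·8.7 + 0.75·6.6 = 7.125
A2: 0.25·8.6 + 0.75·6.9 = 7.325
A3: 0.25·7.7 + 0.75·6.9 = 7.1
A4: 0.25·7.9 + 0.75·7.4 = 7.525
A5: 0.25·8.3 + 0.75·6.5 = 6.95
A6: 0.25·8.5 + 0.75·6.6 = 7.075
Highest Hurwicz score = 7.525 → A4.

A4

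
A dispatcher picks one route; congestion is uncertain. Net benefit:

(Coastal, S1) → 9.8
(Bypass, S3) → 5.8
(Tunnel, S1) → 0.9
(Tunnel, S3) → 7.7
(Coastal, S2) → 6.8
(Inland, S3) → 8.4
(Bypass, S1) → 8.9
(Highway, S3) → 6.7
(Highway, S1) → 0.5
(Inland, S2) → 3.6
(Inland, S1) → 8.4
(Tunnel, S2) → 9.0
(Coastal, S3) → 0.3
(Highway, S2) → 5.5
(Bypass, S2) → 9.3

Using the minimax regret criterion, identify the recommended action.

Column bests: S1=9.8, S2=9.3, S3=8.4.
Bypass regrets: 0.9, 0.0, 2.6 → max 2.6
Tunnel regrets: 8.9, 0.3, 0.7 → max 8.9
Inland regrets: 1.4, 5.7, 0.0 → max 5.7
Coastal regrets: 0.0, 2.5, 8.1 → max 8.1
Highway regrets: 9.3, 3.8, 1.7 → max 9.3
Smallest max regret = 2.6 → Bypass.

Bypass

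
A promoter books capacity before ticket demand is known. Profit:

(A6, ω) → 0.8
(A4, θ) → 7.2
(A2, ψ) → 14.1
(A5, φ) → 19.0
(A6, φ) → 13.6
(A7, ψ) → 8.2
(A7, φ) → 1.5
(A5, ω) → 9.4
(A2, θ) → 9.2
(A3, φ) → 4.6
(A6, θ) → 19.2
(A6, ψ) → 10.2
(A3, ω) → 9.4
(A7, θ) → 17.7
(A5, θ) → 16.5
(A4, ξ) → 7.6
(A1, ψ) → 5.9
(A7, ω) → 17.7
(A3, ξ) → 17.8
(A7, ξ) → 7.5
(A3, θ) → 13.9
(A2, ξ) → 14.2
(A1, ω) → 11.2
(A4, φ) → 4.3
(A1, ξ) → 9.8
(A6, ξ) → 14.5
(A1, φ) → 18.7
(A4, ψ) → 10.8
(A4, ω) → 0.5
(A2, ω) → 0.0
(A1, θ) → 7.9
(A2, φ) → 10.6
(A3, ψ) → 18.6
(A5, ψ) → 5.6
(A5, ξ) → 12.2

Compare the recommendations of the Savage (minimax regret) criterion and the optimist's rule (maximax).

Column bests: θ=19.2, φ=19.0, ψ=18.6, ω=17.7, ξ=17.8.
A1 regrets: 11.3, 0.3, 12.7, 6.5, 8.0 → max 12.7
A2 regrets: 10.0, 8.4, 4.5, 17.7, 3.6 → max 17.7
A3 regrets: 5.3, 14.4, 0.0, 8.3, 0.0 → max 14.4
A4 regrets: 12.0, 14.7, 7.8, 17.2, 10.2 → max 17.2
A5 regrets: 2.7, 0.0, 13.0, 8.3, 5.6 → max 13.0
A6 regrets: 0.0, 5.4, 8.4, 16.9, 3.3 → max 16.9
A7 regrets: 1.5, 17.5, 10.4, 0.0, 10.3 → max 17.5
Smallest max regret = 12.7 → A1.
Row maxima: A1=18.7, A2=14.2, A3=18.6, A4=10.8, A5=19.0, A6=19.2, A7=17.7
Best best-case = 19.2 → A6.

minimax regret → A1; maximax → A6 (disagree)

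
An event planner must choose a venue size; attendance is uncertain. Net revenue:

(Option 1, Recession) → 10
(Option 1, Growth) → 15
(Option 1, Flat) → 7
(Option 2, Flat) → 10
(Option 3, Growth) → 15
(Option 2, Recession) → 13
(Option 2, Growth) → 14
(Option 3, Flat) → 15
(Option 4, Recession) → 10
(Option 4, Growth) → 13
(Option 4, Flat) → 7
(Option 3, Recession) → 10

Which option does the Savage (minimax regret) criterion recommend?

Column bests: Recession=13, Flat=15, Growth=15.
Option 1 regrets: 3, 8, 0 → max 8
Option 2 regrets: 0, 5, 1 → max 5
Option 3 regrets: 3, 0, 0 → max 3
Option 4 regrets: 3, 8, 2 → max 8
Smallest max regret = 3 → Option 3.

Option 3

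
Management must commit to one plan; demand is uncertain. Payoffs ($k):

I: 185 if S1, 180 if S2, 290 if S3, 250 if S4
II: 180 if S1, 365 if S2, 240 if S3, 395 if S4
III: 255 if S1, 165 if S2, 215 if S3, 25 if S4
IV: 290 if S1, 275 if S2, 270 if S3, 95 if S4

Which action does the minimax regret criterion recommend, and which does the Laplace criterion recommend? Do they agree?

minimax regret → II; laplace → II (agree)

Column bests: S1=290, S2=365, S3=290, S4=395.
I regrets: 105, 185, 0, 145 → max 185
II regrets: 110, 0, 50, 0 → max 110
III regrets: 35, 200, 75, 370 → max 370
IV regrets: 0, 90, 20, 300 → max 300
Smallest max regret = 110 → II.
Row averages: I=226.25, II=295, III=165, IV=232.5
Highest average = 295 → II.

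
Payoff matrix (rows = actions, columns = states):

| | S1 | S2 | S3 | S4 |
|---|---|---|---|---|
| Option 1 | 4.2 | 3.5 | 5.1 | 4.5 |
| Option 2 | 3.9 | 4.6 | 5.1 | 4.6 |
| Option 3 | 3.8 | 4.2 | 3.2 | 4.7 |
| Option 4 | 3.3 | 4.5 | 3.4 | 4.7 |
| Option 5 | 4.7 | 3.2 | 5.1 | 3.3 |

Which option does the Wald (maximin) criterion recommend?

Row minima: Option 1=3.5, Option 2=3.9, Option 3=3.2, Option 4=3.3, Option 5=3.2
Best worst-case = 3.9 → Option 2.

Option 2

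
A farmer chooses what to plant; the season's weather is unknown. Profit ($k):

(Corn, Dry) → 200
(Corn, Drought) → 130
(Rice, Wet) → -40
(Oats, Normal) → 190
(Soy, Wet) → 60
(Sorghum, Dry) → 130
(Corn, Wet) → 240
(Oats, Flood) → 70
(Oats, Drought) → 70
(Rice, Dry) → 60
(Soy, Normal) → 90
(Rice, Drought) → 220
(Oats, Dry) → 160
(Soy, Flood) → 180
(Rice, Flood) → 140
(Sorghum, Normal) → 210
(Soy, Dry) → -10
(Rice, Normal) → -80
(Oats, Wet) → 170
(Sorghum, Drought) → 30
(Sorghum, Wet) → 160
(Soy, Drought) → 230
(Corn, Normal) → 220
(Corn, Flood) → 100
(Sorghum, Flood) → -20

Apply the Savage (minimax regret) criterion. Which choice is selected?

Column bests: Drought=230, Dry=200, Normal=220, Wet=240, Flood=180.
Sorghum regrets: 200, 70, 10, 80, 200 → max 200
Corn regrets: 100, 0, 0, 0, 80 → max 100
Soy regrets: 0, 210, 130, 180, 0 → max 210
Rice regrets: 10, 140, 300, 280, 40 → max 300
Oats regrets: 160, 40, 30, 70, 110 → max 160
Smallest max regret = 100 → Corn.

Corn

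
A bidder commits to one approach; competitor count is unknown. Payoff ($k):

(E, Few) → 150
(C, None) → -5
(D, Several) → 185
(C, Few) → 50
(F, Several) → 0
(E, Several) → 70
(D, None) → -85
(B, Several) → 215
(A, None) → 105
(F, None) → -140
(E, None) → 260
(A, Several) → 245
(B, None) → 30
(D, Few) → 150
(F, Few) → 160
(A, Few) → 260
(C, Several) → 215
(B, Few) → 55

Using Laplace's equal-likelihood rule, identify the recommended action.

A

Row averages: A=610/3, B=100, C=260/3, D=250/3, E=160, F=20/3
Highest average = 610/3 → A.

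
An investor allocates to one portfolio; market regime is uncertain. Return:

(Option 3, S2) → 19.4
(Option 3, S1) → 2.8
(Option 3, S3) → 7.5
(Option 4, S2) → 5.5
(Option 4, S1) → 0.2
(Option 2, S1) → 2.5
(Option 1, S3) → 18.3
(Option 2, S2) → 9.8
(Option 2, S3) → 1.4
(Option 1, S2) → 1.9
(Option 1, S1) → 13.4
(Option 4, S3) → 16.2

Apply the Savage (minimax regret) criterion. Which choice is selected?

Column bests: S1=13.4, S2=19.4, S3=18.3.
Option 1 regrets: 0.0, 17.5, 0.0 → max 17.5
Option 2 regrets: 10.9, 9.6, 16.9 → max 16.9
Option 3 regrets: 10.6, 0.0, 10.8 → max 10.8
Option 4 regrets: 13.2, 13.9, 2.1 → max 13.9
Smallest max regret = 10.8 → Option 3.

Option 3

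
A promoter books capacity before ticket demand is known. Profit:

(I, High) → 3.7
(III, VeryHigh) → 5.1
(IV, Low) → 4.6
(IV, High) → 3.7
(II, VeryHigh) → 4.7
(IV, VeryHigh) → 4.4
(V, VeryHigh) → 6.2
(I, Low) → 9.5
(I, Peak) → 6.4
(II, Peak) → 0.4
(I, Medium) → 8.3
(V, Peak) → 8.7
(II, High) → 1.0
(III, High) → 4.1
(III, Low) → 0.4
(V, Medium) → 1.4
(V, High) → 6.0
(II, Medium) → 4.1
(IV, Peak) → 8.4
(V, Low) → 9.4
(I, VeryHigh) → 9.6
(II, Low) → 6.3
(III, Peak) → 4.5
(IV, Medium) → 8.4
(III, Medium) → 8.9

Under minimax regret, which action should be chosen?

Column bests: Low=9.5, Medium=8.9, High=6.0, VeryHigh=9.6, Peak=8.7.
I regrets: 0.0, 0.6, 2.3, 0.0, 2.3 → max 2.3
II regrets: 3.2, 4.8, 5.0, 4.9, 8.3 → max 8.3
III regrets: 9.1, 0.0, 1.9, 4.5, 4.2 → max 9.1
IV regrets: 4.9, 0.5, 2.3, 5.2, 0.3 → max 5.2
V regrets: 0.1, 7.5, 0.0, 3.4, 0.0 → max 7.5
Smallest max regret = 2.3 → I.

I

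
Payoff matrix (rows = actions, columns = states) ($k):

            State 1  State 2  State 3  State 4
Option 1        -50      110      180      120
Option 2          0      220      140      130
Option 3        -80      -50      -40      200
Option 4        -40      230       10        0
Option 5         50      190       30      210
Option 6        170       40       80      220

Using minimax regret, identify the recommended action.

Column bests: State 1=170, State 2=230, State 3=180, State 4=220.
Option 1 regrets: 220, 120, 0, 100 → max 220
Option 2 regrets: 170, 10, 40, 90 → max 170
Option 3 regrets: 250, 280, 220, 20 → max 280
Option 4 regrets: 210, 0, 170, 220 → max 220
Option 5 regrets: 120, 40, 150, 10 → max 150
Option 6 regrets: 0, 190, 100, 0 → max 190
Smallest max regret = 150 → Option 5.

Option 5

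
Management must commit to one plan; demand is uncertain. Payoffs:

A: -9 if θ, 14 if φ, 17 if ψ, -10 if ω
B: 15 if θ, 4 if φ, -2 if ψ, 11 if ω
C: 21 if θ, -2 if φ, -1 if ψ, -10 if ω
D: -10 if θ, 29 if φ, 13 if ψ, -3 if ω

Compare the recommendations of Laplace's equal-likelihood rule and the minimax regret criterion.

Row averages: A=3, B=7, C=2, D=7.25
Highest average = 7.25 → D.
Column bests: θ=21, φ=29, ψ=17, ω=11.
A regrets: 30, 15, 0, 21 → max 30
B regrets: 6, 25, 19, 0 → max 25
C regrets: 0, 31, 18, 21 → max 31
D regrets: 31, 0, 4, 14 → max 31
Smallest max regret = 25 → B.

laplace → D; minimax regret → B (disagree)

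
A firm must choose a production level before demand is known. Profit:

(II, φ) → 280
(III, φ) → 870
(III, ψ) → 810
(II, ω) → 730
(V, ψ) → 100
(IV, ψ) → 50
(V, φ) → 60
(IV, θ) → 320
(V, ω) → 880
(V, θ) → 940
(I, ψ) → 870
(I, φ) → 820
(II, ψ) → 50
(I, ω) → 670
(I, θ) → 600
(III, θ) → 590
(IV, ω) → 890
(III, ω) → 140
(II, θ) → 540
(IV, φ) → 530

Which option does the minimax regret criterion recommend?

Column bests: θ=940, φ=870, ψ=870, ω=890.
I regrets: 340, 50, 0, 220 → max 340
II regrets: 400, 590, 820, 160 → max 820
III regrets: 350, 0, 60, 750 → max 750
IV regrets: 620, 340, 820, 0 → max 820
V regrets: 0, 810, 770, 10 → max 810
Smallest max regret = 340 → I.

I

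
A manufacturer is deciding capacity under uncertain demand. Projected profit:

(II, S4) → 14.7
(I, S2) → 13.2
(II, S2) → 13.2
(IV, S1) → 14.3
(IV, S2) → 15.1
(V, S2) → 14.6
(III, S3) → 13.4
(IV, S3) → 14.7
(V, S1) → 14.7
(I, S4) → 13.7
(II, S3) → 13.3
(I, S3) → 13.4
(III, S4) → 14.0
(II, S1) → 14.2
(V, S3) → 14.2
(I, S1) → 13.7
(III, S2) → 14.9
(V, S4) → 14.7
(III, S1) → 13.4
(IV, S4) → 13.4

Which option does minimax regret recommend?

V

Column bests: S1=14.7, S2=15.1, S3=14.7, S4=14.7.
I regrets: 1.0, 1.9, 1.3, 1.0 → max 1.9
II regrets: 0.5, 1.9, 1.4, 0.0 → max 1.9
III regrets: 1.3, 0.2, 1.3, 0.7 → max 1.3
IV regrets: 0.4, 0.0, 0.0, 1.3 → max 1.3
V regrets: 0.0, 0.5, 0.5, 0.0 → max 0.5
Smallest max regret = 0.5 → V.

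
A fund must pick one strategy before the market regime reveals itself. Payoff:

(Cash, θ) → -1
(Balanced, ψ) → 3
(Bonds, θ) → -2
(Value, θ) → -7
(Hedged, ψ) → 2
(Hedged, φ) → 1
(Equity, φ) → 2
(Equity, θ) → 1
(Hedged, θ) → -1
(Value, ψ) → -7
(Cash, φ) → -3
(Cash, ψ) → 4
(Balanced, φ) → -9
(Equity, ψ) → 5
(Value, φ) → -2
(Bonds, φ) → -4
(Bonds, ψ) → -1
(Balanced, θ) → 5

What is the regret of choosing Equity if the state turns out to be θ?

Best payoff under θ is 5.
Regret = 5 − 1 = 4.

4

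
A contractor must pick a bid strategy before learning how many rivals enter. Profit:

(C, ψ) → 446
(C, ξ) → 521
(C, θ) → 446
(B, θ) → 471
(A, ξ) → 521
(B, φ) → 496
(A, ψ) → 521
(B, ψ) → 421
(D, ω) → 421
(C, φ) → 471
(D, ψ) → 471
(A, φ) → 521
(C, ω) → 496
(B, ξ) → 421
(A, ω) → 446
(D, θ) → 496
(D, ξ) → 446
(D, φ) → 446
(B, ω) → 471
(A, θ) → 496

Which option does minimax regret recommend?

A

Column bests: θ=496, φ=521, ψ=521, ω=496, ξ=521.
A regrets: 0, 0, 0, 50, 0 → max 50
B regrets: 25, 25, 100, 25, 100 → max 100
C regrets: 50, 50, 75, 0, 0 → max 75
D regrets: 0, 75, 50, 75, 75 → max 75
Smallest max regret = 50 → A.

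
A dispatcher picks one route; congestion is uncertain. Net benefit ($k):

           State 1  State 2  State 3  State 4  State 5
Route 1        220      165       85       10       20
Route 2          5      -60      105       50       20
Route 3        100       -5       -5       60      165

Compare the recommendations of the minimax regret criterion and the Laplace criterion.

minimax regret → Route 1; laplace → Route 1 (agree)

Column bests: State 1=220, State 2=165, State 3=105, State 4=60, State 5=165.
Route 1 regrets: 0, 0, 20, 50, 145 → max 145
Route 2 regrets: 215, 225, 0, 10, 145 → max 225
Route 3 regrets: 120, 170, 110, 0, 0 → max 170
Smallest max regret = 145 → Route 1.
Row averages: Route 1=100, Route 2=24, Route 3=63
Highest average = 100 → Route 1.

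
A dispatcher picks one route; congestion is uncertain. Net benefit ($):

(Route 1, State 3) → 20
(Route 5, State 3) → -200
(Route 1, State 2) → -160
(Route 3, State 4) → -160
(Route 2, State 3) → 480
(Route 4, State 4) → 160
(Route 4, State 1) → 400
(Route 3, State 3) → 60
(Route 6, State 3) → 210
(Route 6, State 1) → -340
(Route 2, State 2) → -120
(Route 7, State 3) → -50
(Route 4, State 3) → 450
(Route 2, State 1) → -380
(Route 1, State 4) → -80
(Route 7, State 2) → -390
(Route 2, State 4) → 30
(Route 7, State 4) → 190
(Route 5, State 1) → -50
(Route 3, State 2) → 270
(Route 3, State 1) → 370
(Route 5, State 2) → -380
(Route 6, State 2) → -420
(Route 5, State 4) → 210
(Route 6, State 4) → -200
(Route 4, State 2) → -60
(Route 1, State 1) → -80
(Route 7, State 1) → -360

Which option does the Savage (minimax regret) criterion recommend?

Route 4

Column bests: State 1=400, State 2=270, State 3=480, State 4=210.
Route 1 regrets: 480, 430, 460, 290 → max 480
Route 2 regrets: 780, 390, 0, 180 → max 780
Route 3 regrets: 30, 0, 420, 370 → max 420
Route 4 regrets: 0, 330, 30, 50 → max 330
Route 5 regrets: 450, 650, 680, 0 → max 680
Route 6 regrets: 740, 690, 270, 410 → max 740
Route 7 regrets: 760, 660, 530, 20 → max 760
Smallest max regret = 330 → Route 4.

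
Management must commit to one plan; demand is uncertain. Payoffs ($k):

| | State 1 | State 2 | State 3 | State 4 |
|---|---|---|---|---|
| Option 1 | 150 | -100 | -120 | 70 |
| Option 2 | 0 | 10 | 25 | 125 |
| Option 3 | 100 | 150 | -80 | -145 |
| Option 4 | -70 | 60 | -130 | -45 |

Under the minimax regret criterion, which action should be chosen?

Option 2

Column bests: State 1=150, State 2=150, State 3=25, State 4=125.
Option 1 regrets: 0, 250, 145, 55 → max 250
Option 2 regrets: 150, 140, 0, 0 → max 150
Option 3 regrets: 50, 0, 105, 270 → max 270
Option 4 regrets: 220, 90, 155, 170 → max 220
Smallest max regret = 150 → Option 2.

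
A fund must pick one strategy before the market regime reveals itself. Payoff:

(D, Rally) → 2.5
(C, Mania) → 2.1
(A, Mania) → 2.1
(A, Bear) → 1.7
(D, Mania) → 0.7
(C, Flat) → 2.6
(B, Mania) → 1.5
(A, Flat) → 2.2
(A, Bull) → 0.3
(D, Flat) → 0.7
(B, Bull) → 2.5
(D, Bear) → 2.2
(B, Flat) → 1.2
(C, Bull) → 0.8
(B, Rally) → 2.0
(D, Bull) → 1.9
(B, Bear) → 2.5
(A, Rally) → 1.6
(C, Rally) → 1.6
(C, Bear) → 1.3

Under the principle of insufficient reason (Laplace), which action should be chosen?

Row averages: A=1.58, B=1.94, C=1.68, D=1.6
Highest average = 1.94 → B.

B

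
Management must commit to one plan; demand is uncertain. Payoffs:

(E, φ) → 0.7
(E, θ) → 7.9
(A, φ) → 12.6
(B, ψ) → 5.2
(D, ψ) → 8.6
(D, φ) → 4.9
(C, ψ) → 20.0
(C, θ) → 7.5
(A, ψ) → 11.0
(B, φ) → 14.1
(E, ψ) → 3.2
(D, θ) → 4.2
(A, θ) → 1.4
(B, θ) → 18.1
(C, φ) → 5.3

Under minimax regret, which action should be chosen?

Column bests: θ=18.1, φ=14.1, ψ=20.0.
A regrets: 16.7, 1.5, 9.0 → max 16.7
B regrets: 0.0, 0.0, 14.8 → max 14.8
C regrets: 10.6, 8.8, 0.0 → max 10.6
D regrets: 13.9, 9.2, 11.4 → max 13.9
E regrets: 10.2, 13.4, 16.8 → max 16.8
Smallest max regret = 10.6 → C.

C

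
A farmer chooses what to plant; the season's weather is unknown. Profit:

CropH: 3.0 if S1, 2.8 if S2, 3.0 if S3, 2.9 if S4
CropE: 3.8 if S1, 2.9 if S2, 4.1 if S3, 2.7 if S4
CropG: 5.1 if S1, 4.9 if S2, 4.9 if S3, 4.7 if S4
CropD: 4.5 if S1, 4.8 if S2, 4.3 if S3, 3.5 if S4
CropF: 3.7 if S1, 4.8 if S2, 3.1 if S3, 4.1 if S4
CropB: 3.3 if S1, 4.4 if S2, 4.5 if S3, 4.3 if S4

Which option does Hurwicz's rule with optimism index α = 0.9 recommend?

CropG

CropH: 0.9·3.0 + 0.1·2.8 = 2.98
CropE: 0.9·4.1 + 0.1·2.7 = 3.96
CropG: 0.9·5.1 + 0.1·4.7 = 5.06
CropD: 0.9·4.8 + 0.1·3.5 = 4.67
CropF: 0.9·4.8 + 0.1·3.1 = 4.63
CropB: 0.9·4.5 + 0.1·3.3 = 4.38
Highest Hurwicz score = 5.06 → CropG.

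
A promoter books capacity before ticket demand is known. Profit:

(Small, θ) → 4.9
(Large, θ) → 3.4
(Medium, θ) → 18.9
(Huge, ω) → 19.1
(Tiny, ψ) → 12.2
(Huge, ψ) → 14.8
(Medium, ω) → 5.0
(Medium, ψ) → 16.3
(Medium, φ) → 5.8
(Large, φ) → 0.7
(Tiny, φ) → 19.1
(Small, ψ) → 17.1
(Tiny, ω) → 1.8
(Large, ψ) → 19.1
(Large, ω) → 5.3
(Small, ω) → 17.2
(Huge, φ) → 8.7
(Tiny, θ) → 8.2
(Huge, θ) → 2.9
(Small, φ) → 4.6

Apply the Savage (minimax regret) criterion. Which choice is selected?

Medium

Column bests: θ=18.9, φ=19.1, ψ=19.1, ω=19.1.
Tiny regrets: 10.7, 0.0, 6.9, 17.3 → max 17.3
Small regrets: 14.0, 14.5, 2.0, 1.9 → max 14.5
Medium regrets: 0.0, 13.3, 2.8, 14.1 → max 14.1
Large regrets: 15.5, 18.4, 0.0, 13.8 → max 18.4
Huge regrets: 16.0, 10.4, 4.3, 0.0 → max 16.0
Smallest max regret = 14.1 → Medium.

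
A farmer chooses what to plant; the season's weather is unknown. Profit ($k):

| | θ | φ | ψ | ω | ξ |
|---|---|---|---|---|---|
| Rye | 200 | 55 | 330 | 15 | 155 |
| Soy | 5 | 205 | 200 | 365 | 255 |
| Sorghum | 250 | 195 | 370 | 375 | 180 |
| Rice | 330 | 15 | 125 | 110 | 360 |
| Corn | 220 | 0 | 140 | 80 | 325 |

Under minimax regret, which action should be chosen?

Column bests: θ=330, φ=205, ψ=370, ω=375, ξ=360.
Rye regrets: 130, 150, 40, 360, 205 → max 360
Soy regrets: 325, 0, 170, 10, 105 → max 325
Sorghum regrets: 80, 10, 0, 0, 180 → max 180
Rice regrets: 0, 190, 245, 265, 0 → max 265
Corn regrets: 110, 205, 230, 295, 35 → max 295
Smallest max regret = 180 → Sorghum.

Sorghum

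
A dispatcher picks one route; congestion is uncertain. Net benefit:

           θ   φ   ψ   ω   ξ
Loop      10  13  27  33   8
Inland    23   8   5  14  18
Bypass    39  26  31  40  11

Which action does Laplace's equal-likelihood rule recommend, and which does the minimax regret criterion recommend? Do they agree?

Row averages: Loop=18.2, Inland=13.6, Bypass=29.4
Highest average = 29.4 → Bypass.
Column bests: θ=39, φ=26, ψ=31, ω=40, ξ=18.
Loop regrets: 29, 13, 4, 7, 10 → max 29
Inland regrets: 16, 18, 26, 26, 0 → max 26
Bypass regrets: 0, 0, 0, 0, 7 → max 7
Smallest max regret = 7 → Bypass.

laplace → Bypass; minimax regret → Bypass (agree)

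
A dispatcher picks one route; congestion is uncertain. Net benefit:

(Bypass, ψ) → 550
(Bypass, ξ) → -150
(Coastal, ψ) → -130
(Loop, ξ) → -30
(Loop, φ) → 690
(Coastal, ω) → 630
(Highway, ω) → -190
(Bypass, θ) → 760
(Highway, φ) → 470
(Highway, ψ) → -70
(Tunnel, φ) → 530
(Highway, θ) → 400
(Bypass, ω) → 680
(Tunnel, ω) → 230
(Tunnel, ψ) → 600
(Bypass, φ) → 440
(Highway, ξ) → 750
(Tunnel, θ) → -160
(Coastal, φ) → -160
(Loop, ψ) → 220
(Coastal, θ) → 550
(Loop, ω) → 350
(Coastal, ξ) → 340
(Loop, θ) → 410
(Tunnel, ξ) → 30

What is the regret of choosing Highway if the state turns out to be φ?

220

Best payoff under φ is 690.
Regret = 690 − 470 = 220.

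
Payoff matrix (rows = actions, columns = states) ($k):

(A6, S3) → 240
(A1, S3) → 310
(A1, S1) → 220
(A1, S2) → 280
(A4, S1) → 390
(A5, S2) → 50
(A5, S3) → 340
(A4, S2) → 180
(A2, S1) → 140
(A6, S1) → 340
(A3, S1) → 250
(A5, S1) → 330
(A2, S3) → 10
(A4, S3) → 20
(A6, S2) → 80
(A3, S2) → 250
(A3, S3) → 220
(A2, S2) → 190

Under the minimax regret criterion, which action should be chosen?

A3

Column bests: S1=390, S2=280, S3=340.
A1 regrets: 170, 0, 30 → max 170
A2 regrets: 250, 90, 330 → max 330
A3 regrets: 140, 30, 120 → max 140
A4 regrets: 0, 100, 320 → max 320
A5 regrets: 60, 230, 0 → max 230
A6 regrets: 50, 200, 100 → max 200
Smallest max regret = 140 → A3.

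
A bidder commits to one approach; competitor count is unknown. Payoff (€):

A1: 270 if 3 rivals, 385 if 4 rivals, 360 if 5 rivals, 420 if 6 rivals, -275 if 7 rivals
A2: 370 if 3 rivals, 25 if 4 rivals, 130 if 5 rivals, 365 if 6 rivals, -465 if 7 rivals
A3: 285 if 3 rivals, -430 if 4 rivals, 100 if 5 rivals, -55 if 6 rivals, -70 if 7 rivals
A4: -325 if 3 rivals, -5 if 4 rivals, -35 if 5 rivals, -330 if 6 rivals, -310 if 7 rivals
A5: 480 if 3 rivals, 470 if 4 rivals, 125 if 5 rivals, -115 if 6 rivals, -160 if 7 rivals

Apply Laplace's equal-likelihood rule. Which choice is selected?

Row averages: A1=232, A2=85, A3=-34, A4=-201, A5=160
Highest average = 232 → A1.

A1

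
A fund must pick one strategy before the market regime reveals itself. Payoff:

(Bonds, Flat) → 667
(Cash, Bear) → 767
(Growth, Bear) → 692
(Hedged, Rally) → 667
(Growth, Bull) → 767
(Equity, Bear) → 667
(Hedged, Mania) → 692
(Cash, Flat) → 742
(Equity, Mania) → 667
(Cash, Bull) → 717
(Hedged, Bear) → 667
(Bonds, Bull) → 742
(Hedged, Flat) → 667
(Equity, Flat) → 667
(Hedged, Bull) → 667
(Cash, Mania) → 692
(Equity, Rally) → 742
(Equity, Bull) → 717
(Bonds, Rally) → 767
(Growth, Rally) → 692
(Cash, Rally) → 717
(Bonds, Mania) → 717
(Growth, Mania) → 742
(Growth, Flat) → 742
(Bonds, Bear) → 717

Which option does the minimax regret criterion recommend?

Column bests: Bear=767, Flat=742, Bull=767, Rally=767, Mania=742.
Growth regrets: 75, 0, 0, 75, 0 → max 75
Bonds regrets: 50, 75, 25, 0, 25 → max 75
Cash regrets: 0, 0, 50, 50, 50 → max 50
Hedged regrets: 100, 75, 100, 100, 50 → max 100
Equity regrets: 100, 75, 50, 25, 75 → max 100
Smallest max regret = 50 → Cash.

Cash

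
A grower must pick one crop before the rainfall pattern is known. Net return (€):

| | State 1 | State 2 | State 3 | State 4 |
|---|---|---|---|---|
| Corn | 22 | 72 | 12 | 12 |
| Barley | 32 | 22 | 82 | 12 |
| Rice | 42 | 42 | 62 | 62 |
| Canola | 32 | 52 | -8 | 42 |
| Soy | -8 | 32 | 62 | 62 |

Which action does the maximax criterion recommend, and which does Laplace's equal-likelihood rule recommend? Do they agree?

Row maxima: Corn=72, Barley=82, Rice=62, Canola=52, Soy=62
Best best-case = 82 → Barley.
Row averages: Corn=29.5, Barley=37, Rice=52, Canola=29.5, Soy=37
Highest average = 52 → Rice.

maximax → Barley; laplace → Rice (disagree)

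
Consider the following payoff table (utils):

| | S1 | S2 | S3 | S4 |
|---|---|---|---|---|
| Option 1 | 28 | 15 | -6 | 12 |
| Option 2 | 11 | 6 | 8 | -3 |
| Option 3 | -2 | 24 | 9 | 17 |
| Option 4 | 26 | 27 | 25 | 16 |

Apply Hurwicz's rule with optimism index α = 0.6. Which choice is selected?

Option 1: 0.6·28 + 0.4·(-6) = 14.4
Option 2: 0.6·11 + 0.4·(-3) = 5.4
Option 3: 0.6·24 + 0.4·(-2) = 13.6
Option 4: 0.6·27 + 0.4·16 = 22.6
Highest Hurwicz score = 22.6 → Option 4.

Option 4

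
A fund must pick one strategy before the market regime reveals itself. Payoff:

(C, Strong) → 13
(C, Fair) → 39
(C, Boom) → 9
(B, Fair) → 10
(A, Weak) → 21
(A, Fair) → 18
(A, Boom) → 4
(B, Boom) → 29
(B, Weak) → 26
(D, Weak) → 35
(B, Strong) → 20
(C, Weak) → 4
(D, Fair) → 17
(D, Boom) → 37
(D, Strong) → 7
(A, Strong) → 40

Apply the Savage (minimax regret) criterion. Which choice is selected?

Column bests: Weak=35, Fair=39, Strong=40, Boom=37.
A regrets: 14, 21, 0, 33 → max 33
B regrets: 9, 29, 20, 8 → max 29
C regrets: 31, 0, 27, 28 → max 31
D regrets: 0, 22, 33, 0 → max 33
Smallest max regret = 29 → B.

B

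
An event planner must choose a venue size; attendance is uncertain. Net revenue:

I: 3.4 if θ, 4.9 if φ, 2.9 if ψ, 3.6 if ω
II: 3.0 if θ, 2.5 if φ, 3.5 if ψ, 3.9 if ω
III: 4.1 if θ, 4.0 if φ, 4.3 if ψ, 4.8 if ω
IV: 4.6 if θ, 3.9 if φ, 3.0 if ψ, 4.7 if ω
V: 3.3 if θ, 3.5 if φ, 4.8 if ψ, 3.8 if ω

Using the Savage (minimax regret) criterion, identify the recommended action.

III

Column bests: θ=4.6, φ=4.9, ψ=4.8, ω=4.8.
I regrets: 1.2, 0.0, 1.9, 1.2 → max 1.9
II regrets: 1.6, 2.4, 1.3, 0.9 → max 2.4
III regrets: 0.5, 0.9, 0.5, 0.0 → max 0.9
IV regrets: 0.0, 1.0, 1.8, 0.1 → max 1.8
V regrets: 1.3, 1.4, 0.0, 1.0 → max 1.4
Smallest max regret = 0.9 → III.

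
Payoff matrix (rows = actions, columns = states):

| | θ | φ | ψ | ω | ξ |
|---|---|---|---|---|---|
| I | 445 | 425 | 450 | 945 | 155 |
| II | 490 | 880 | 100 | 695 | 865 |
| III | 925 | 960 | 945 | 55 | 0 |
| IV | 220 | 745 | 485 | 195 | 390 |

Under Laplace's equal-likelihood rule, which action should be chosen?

II

Row averages: I=484, II=606, III=577, IV=407
Highest average = 606 → II.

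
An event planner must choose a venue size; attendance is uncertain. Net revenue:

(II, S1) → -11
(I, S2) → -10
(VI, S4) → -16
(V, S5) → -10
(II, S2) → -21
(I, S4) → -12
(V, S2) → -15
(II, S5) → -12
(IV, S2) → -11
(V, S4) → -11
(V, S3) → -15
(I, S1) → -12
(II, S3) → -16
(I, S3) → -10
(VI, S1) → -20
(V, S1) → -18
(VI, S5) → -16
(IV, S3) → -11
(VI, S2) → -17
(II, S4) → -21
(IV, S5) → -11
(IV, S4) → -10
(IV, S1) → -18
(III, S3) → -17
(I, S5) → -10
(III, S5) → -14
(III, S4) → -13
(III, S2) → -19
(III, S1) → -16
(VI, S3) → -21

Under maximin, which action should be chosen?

Row minima: I=-12, II=-21, III=-19, IV=-18, V=-18, VI=-21
Best worst-case = -12 → I.

I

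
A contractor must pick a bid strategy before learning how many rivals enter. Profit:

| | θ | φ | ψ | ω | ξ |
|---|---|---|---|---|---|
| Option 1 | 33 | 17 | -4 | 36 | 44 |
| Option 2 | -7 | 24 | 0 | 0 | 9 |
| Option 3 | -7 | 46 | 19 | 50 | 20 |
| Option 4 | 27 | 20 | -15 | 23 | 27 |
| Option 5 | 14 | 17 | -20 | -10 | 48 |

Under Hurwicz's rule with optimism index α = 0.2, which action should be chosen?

Option 1

Option 1: 0.2·44 + 0.8·(-4) = 5.6
Option 2: 0.2·24 + 0.8·(-7) = -0.8
Option 3: 0.2·50 + 0.8·(-7) = 4.4
Option 4: 0.2·27 + 0.8·(-15) = -6.6
Option 5: 0.2·48 + 0.8·(-20) = -6.4
Highest Hurwicz score = 5.6 → Option 1.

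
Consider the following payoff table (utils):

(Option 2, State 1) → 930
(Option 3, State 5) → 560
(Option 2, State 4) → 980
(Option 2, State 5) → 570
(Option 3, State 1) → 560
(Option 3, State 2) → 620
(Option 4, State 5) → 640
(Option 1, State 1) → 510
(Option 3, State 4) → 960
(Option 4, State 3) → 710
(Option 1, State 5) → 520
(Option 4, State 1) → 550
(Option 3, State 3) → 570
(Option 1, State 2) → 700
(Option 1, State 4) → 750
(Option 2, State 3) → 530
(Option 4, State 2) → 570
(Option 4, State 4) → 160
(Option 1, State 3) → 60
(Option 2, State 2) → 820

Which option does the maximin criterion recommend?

Row minima: Option 1=60, Option 2=530, Option 3=560, Option 4=160
Best worst-case = 560 → Option 3.

Option 3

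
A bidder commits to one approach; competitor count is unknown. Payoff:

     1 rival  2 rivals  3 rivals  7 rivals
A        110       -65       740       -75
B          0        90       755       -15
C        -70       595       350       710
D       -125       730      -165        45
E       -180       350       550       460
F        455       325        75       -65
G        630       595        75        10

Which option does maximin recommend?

Row minima: A=-75, B=-15, C=-70, D=-165, E=-180, F=-65, G=10
Best worst-case = 10 → G.

G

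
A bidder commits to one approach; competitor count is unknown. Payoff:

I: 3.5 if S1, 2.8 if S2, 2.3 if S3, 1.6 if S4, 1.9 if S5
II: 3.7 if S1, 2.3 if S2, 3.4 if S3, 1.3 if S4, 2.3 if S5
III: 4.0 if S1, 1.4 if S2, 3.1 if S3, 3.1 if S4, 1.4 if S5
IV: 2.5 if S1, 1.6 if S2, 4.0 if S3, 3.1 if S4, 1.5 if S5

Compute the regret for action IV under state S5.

Best payoff under S5 is 2.3.
Regret = 2.3 − 1.5 = 0.8.

0.8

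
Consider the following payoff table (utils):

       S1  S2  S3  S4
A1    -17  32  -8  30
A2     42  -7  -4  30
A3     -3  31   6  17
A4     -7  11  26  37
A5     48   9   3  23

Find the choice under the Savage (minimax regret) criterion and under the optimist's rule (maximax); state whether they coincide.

Column bests: S1=48, S2=32, S3=26, S4=37.
A1 regrets: 65, 0, 34, 7 → max 65
A2 regrets: 6, 39, 30, 7 → max 39
A3 regrets: 51, 1, 20, 20 → max 51
A4 regrets: 55, 21, 0, 0 → max 55
A5 regrets: 0, 23, 23, 14 → max 23
Smallest max regret = 23 → A5.
Row maxima: A1=32, A2=42, A3=31, A4=37, A5=48
Best best-case = 48 → A5.

minimax regret → A5; maximax → A5 (agree)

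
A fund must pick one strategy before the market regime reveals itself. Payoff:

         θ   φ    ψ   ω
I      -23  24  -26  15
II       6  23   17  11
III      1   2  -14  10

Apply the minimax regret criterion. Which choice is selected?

Column bests: θ=6, φ=24, ψ=17, ω=15.
I regrets: 29, 0, 43, 0 → max 43
II regrets: 0, 1, 0, 4 → max 4
III regrets: 5, 22, 31, 5 → max 31
Smallest max regret = 4 → II.

II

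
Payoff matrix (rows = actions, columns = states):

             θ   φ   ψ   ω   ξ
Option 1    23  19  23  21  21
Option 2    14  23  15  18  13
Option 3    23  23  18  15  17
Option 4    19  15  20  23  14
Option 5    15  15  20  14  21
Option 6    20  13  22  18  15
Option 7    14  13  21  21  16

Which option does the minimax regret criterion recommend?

Column bests: θ=23, φ=23, ψ=23, ω=23, ξ=21.
Option 1 regrets: 0, 4, 0, 2, 0 → max 4
Option 2 regrets: 9, 0, 8, 5, 8 → max 9
Option 3 regrets: 0, 0, 5, 8, 4 → max 8
Option 4 regrets: 4, 8, 3, 0, 7 → max 8
Option 5 regrets: 8, 8, 3, 9, 0 → max 9
Option 6 regrets: 3, 10, 1, 5, 6 → max 10
Option 7 regrets: 9, 10, 2, 2, 5 → max 10
Smallest max regret = 4 → Option 1.

Option 1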